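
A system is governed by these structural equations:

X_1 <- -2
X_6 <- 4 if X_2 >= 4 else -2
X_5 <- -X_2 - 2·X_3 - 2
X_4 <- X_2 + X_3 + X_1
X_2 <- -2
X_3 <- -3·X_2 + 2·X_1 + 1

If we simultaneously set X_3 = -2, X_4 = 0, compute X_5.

Setting X_3 = -2, X_4 = 0 by intervention discards those variables' equations.
X_5 = -X_2 - 2·X_3 - 2  [with X_2=-2, X_3=-2]  = 4

4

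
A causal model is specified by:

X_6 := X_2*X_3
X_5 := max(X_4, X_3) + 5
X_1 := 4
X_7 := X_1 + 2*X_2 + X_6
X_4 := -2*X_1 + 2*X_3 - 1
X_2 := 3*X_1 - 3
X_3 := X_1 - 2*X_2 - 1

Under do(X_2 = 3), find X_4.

-15

Under do(X_2=3), the mechanism X_2 := 3*X_1 - 3 is discarded; X_2 is fixed at 3.
X_3 = X_1 - 2*X_2 - 1  [with X_1=4, X_2=3]  = -3
X_4 = -2*X_1 + 2*X_3 - 1  [with X_1=4, X_3=-3]  = -15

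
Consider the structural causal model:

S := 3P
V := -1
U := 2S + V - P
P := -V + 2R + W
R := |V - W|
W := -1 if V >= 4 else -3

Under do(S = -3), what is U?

The intervention breaks the incoming arrows to S: S := 3P no longer applies, and S = -3.
W = -1 if V >= 4 else -3  [with V=-1]  = -3
R = |V - W|  [with V=-1, W=-3]  = 2
P = -V + 2R + W  [with V=-1, R=2, W=-3]  = 2
U = 2S + V - P  [with S=-3, V=-1, P=2]  = -9

-9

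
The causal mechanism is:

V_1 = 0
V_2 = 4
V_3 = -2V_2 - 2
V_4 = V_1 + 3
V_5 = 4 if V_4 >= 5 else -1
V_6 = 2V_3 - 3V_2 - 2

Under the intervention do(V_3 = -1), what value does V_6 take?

The intervention breaks the incoming arrows to V_3: V_3 = -2V_2 - 2 no longer applies, and V_3 = -1.
V_6 = 2V_3 - 3V_2 - 2  [with V_3=-1, V_2=4]  = -16

-16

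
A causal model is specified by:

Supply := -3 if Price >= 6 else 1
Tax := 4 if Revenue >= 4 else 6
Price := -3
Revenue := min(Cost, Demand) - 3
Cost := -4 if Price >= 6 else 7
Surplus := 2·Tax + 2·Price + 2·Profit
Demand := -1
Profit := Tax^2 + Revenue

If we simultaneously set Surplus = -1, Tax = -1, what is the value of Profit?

Setting Surplus = -1, Tax = -1 by intervention discards those variables' equations.
Cost = -4 if Price >= 6 else 7  [with Price=-3]  = 7
Revenue = min(Cost, Demand) - 3  [with Cost=7, Demand=-1]  = -4
Profit = Tax^2 + Revenue  [with Tax=-1, Revenue=-4]  = -3

-3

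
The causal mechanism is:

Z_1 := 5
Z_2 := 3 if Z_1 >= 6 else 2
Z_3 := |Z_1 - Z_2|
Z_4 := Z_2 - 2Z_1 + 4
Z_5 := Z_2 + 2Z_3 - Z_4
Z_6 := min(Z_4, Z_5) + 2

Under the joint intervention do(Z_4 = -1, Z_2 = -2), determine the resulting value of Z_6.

The joint intervention fixes Z_4 = -1, Z_2 = -2, removing each variable's own equation.
Z_3 = |Z_1 - Z_2|  [with Z_1=5, Z_2=-2]  = 7
Z_5 = Z_2 + 2Z_3 - Z_4  [with Z_2=-2, Z_3=7, Z_4=-1]  = 13
Z_6 = min(Z_4, Z_5) + 2  [with Z_4=-1, Z_5=13]  = 1

1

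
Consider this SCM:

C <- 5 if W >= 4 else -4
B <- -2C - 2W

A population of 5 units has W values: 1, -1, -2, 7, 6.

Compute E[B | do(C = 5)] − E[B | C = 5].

8.6

Under do(C=5), C's equation is replaced by C=5 for every unit. Per-unit B: -12, -8, -6, -24, -22. Mean = -14.4.
Conditioning on C=5 selects the 2 unit(s) with W ∈ {7, 6}. Their B values: -24, -22. Mean = -23.
Difference = -14.4 − (-23) = 8.6.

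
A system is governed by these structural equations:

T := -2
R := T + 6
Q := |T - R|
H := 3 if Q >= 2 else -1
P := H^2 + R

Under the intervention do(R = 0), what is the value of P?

do(R=0) replaces the equation R := T + 6 with the constant R = 0.
Q = |T - R|  [with T=-2, R=0]  = 2
H = 3 if Q >= 2 else -1  [with Q=2]  = 3
P = H^2 + R  [with H=3, R=0]  = 9

9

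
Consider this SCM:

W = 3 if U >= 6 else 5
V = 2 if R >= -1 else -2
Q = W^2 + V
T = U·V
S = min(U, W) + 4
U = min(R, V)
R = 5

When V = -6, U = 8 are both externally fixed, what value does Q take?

Under do(V = -6, U = 8), each intervened variable's structural equation is replaced by its fixed value.
W = 3 if U >= 6 else 5  [with U=8]  = 3
Q = W^2 + V  [with W=3, V=-6]  = 3

3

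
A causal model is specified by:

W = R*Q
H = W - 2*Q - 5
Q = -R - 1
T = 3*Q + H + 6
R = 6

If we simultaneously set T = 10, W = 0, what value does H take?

Under do(T = 10, W = 0), each intervened variable's structural equation is replaced by its fixed value.
Q = -R - 1  [with R=6]  = -7
H = W - 2*Q - 5  [with W=0, Q=-7]  = 9

9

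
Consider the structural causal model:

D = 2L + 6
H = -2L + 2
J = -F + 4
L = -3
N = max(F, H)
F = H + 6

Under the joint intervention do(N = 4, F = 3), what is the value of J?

The joint intervention fixes N = 4, F = 3, removing each variable's own equation.
J = -F + 4  [with F=3]  = 1

1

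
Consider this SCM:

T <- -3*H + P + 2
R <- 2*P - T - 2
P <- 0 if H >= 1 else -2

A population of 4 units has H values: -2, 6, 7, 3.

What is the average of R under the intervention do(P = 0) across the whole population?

Every unit gets P=0 under the intervention. R values become -10, 14, 17, 5; E[R|do(P=0)] = 6.5.

6.5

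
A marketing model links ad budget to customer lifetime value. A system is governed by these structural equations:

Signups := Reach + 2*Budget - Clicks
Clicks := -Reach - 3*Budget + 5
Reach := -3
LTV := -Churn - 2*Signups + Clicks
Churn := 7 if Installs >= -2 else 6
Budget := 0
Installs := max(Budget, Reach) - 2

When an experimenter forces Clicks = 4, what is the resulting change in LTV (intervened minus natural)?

-12

The intervention breaks the incoming arrows to Clicks: Clicks := -Reach - 3*Budget + 5 no longer applies, and Clicks = 4.
Installs = max(Budget, Reach) - 2  [with Budget=0, Reach=-3]  = -2
Signups = Reach + 2*Budget - Clicks  [with Reach=-3, Budget=0, Clicks=4]  = -7
Churn = 7 if Installs >= -2 else 6  [with Installs=-2]  = 7
LTV = -Churn - 2*Signups + Clicks  [with Churn=7, Signups=-7, Clicks=4]  = 11
Without intervention: Clicks = -Reach - 3*Budget + 5  [with Reach=-3, Budget=0]  = 8; Installs = max(Budget, Reach) - 2  [with Budget=0, Reach=-3]  = -2; Signups = Reach + 2*Budget - Clicks  [with Reach=-3, Budget=0, Clicks=8]  = -11; Churn = 7 if Installs >= -2 else 6  [with Installs=-2]  = 7; LTV = -Churn - 2*Signups + Clicks  [with Churn=7, Signups=-11, Clicks=8]  = 23.
Change = 11 − 23 = -12.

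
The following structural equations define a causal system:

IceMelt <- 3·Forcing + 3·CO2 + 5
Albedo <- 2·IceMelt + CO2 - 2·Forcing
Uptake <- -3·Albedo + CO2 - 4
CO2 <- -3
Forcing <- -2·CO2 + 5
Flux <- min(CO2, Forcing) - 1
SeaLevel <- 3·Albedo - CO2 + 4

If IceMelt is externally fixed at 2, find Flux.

The intervention breaks the incoming arrows to IceMelt: IceMelt <- 3·Forcing + 3·CO2 + 5 no longer applies, and IceMelt = 2.
No directed path runs from IceMelt to Flux, so Flux keeps its natural value.
Forcing = -2·CO2 + 5  [with CO2=-3]  = 11
Flux = min(CO2, Forcing) - 1  [with CO2=-3, Forcing=11]  = -4

-4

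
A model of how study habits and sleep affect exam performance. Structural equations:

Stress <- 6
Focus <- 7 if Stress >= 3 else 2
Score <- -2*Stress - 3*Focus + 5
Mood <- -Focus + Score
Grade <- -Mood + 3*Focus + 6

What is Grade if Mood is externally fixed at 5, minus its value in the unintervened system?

-40

Intervening sets Mood = 5 and removes its equation (Mood <- -Focus + Score).
Focus = 7 if Stress >= 3 else 2  [with Stress=6]  = 7
Grade = -Mood + 3*Focus + 6  [with Mood=5, Focus=7]  = 22
Without intervention: Focus = 7 if Stress >= 3 else 2  [with Stress=6]  = 7; Score = -2*Stress - 3*Focus + 5  [with Stress=6, Focus=7]  = -28; Mood = -Focus + Score  [with Focus=7, Score=-28]  = -35; Grade = -Mood + 3*Focus + 6  [with Mood=-35, Focus=7]  = 62.
Change = 22 − 62 = -40.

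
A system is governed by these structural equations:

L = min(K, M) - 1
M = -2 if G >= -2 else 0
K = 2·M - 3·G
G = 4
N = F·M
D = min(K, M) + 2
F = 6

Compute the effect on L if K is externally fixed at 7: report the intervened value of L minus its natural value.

Under do(K=7), the mechanism K = 2·M - 3·G is discarded; K is fixed at 7.
M = -2 if G >= -2 else 0  [with G=4]  = -2
L = min(K, M) - 1  [with K=7, M=-2]  = -3
Without intervention: M = -2 if G >= -2 else 0  [with G=4]  = -2; K = 2·M - 3·G  [with M=-2, G=4]  = -16; L = min(K, M) - 1  [with K=-16, M=-2]  = -17.
Change = -3 − (-17) = 14.

14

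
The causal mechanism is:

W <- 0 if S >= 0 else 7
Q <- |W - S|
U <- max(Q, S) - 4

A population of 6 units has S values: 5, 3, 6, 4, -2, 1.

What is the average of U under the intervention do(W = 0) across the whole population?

-0.5

Every unit gets W=0 under the intervention. U values become 1, -1, 2, 0, -2, -3; E[U|do(W=0)] = -0.5.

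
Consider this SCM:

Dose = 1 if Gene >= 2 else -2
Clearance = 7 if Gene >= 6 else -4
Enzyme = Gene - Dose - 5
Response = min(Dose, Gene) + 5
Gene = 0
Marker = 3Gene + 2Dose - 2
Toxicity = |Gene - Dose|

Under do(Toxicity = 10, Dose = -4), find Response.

1

The joint intervention fixes Toxicity = 10, Dose = -4, removing each variable's own equation.
Response = min(Dose, Gene) + 5  [with Dose=-4, Gene=0]  = 1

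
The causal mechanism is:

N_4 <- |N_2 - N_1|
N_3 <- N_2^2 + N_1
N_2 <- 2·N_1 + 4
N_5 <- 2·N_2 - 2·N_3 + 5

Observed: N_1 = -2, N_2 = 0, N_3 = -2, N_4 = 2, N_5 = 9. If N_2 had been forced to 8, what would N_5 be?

-103

do(N_2=8) replaces the equation N_2 <- 2·N_1 + 4 with the constant N_2 = 8.
N_3 = N_2^2 + N_1  [with N_2=8, N_1=-2]  = 62
N_5 = 2·N_2 - 2·N_3 + 5  [with N_2=8, N_3=62]  = -103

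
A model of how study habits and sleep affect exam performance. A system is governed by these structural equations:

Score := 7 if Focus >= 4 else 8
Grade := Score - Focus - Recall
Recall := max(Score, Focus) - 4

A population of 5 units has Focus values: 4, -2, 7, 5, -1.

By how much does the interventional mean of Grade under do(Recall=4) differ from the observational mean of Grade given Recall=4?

do(Recall=4) breaks Recall's dependence on Focus. With Recall=4 fixed, Grade across the units is -1, 6, -4, -2, 5, mean 0.8.
Conditioning on Recall=4 selects the 2 unit(s) with Focus ∈ {-2, -1}. Their Grade values: 6, 5. Mean = 5.5.
Difference = 0.8 − 5.5 = -4.7.

-4.7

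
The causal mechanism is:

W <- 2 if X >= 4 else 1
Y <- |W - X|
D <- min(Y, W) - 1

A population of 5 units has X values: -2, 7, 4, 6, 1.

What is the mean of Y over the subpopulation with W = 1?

Observing W=1 restricts to units where W's equation naturally yields 1: X ∈ {-2, 1}. In that subpopulation Y = 3, 0, mean 1.5.

1.5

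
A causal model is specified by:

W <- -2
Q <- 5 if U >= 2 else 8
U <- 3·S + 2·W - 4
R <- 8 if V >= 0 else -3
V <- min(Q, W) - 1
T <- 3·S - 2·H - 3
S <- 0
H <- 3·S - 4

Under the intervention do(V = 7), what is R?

do(V=7) replaces the equation V <- min(Q, W) - 1 with the constant V = 7.
R = 8 if V >= 0 else -3  [with V=7]  = 8

8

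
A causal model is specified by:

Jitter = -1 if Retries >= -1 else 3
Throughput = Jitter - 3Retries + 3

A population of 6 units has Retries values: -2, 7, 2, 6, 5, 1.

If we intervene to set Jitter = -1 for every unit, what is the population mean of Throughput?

-7.5

Under do(Jitter=-1), Jitter's equation is replaced by Jitter=-1 for every unit. Per-unit Throughput: 8, -19, -4, -16, -13, -1. Mean = -7.5.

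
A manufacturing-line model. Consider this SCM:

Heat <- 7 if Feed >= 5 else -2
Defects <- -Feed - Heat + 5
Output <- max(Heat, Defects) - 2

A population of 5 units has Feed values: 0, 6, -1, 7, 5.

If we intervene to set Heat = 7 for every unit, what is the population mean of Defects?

-5.4

The intervention sets Heat=7 in all 5 units regardless of Feed. Recomputing Defects per unit gives -2, -8, -1, -9, -7; average -5.4.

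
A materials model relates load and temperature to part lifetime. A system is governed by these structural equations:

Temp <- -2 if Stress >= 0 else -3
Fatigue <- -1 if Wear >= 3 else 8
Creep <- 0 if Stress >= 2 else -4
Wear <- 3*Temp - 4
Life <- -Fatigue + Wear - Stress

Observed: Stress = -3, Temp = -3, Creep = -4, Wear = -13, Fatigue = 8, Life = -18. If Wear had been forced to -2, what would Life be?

Under do(Wear=-2), the mechanism Wear <- 3*Temp - 4 is discarded; Wear is fixed at -2.
Fatigue = -1 if Wear >= 3 else 8  [with Wear=-2]  = 8
Life = -Fatigue + Wear - Stress  [with Fatigue=8, Wear=-2, Stress=-3]  = -7

-7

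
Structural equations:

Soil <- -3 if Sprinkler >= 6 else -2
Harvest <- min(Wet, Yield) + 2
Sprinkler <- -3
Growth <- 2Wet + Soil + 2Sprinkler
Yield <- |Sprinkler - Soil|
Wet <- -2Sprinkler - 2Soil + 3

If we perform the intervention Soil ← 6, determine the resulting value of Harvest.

Under do(Soil=6), the mechanism Soil <- -3 if Sprinkler >= 6 else -2 is discarded; Soil is fixed at 6.
Wet = -2Sprinkler - 2Soil + 3  [with Sprinkler=-3, Soil=6]  = -3
Yield = |Sprinkler - Soil|  [with Sprinkler=-3, Soil=6]  = 9
Harvest = min(Wet, Yield) + 2  [with Wet=-3, Yield=9]  = -1

-1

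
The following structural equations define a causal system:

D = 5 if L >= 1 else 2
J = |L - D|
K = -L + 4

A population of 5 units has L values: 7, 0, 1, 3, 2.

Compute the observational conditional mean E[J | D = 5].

E[J|D=5] averages over only the 4 units with D=5 (L = 7, 1, 3, 2): J = 2, 4, 2, 3, mean 2.75.

2.75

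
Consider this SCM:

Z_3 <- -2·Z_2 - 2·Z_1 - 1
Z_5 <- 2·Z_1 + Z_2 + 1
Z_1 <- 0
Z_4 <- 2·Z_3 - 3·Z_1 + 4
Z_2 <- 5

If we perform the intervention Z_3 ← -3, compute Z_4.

The intervention breaks the incoming arrows to Z_3: Z_3 <- -2·Z_2 - 2·Z_1 - 1 no longer applies, and Z_3 = -3.
Z_4 = 2·Z_3 - 3·Z_1 + 4  [with Z_3=-3, Z_1=0]  = -2

-2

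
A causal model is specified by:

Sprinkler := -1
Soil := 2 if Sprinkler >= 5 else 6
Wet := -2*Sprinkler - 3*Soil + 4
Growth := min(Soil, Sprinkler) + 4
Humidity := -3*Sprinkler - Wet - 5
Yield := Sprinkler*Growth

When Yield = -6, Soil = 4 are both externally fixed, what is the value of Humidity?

4

The joint intervention fixes Yield = -6, Soil = 4, removing each variable's own equation.
Wet = -2*Sprinkler - 3*Soil + 4  [with Sprinkler=-1, Soil=4]  = -6
Humidity = -3*Sprinkler - Wet - 5  [with Sprinkler=-1, Wet=-6]  = 4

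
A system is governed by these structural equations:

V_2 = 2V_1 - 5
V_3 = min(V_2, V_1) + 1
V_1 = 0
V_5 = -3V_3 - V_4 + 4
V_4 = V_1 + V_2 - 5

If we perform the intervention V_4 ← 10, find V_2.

-5

The intervention breaks the incoming arrows to V_4: V_4 = V_1 + V_2 - 5 no longer applies, and V_4 = 10.
Since V_2 is not a descendant of the intervened variable, it is unaffected.
V_2 = 2V_1 - 5  [with V_1=0]  = -5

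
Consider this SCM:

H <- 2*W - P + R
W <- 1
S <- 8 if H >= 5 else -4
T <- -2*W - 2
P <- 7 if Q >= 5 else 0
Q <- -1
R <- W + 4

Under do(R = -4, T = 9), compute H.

-2

Setting R = -4, T = 9 by intervention discards those variables' equations.
P = 7 if Q >= 5 else 0  [with Q=-1]  = 0
H = 2*W - P + R  [with W=1, P=0, R=-4]  = -2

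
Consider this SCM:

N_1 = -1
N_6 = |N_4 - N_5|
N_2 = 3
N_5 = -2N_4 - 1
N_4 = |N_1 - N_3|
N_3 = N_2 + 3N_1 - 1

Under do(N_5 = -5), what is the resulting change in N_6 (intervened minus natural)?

The intervention breaks the incoming arrows to N_5: N_5 = -2N_4 - 1 no longer applies, and N_5 = -5.
N_3 = N_2 + 3N_1 - 1  [with N_2=3, N_1=-1]  = -1
N_4 = |N_1 - N_3|  [with N_1=-1, N_3=-1]  = 0
N_6 = |N_4 - N_5|  [with N_4=0, N_5=-5]  = 5
Without intervention: N_3 = N_2 + 3N_1 - 1  [with N_2=3, N_1=-1]  = -1; N_4 = |N_1 - N_3|  [with N_1=-1, N_3=-1]  = 0; N_5 = -2N_4 - 1  [with N_4=0]  = -1; N_6 = |N_4 - N_5|  [with N_4=0, N_5=-1]  = 1.
Change = 5 − 1 = 4.

4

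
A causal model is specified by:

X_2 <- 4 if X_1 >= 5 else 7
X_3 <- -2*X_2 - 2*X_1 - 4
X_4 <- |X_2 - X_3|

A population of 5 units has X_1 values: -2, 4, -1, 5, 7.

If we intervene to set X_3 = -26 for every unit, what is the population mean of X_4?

Every unit gets X_3=-26 under the intervention. X_4 values become 33, 33, 33, 30, 30; E[X_4|do(X_3=-26)] = 31.8.

31.8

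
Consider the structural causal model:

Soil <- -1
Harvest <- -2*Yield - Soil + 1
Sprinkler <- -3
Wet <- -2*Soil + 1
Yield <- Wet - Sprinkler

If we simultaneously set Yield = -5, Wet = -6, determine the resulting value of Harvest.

12

The joint intervention fixes Yield = -5, Wet = -6, removing each variable's own equation.
Harvest = -2*Yield - Soil + 1  [with Yield=-5, Soil=-1]  = 12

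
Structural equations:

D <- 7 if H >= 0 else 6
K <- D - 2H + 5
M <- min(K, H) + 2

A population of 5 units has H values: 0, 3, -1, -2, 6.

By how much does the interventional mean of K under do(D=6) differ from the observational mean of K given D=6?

-5.4

Every unit gets D=6 under the intervention. K values become 11, 5, 13, 15, -1; E[K|do(D=6)] = 8.6.
Conditioning on D=6 selects the 2 unit(s) with H ∈ {-1, -2}. Their K values: 13, 15. Mean = 14.
Difference = 8.6 − 14 = -5.4.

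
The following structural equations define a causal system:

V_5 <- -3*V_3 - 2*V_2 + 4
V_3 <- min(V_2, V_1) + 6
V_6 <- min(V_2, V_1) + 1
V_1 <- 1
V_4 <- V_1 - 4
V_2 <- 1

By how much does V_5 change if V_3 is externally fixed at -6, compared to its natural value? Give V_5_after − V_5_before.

39

do(V_3=-6) replaces the equation V_3 <- min(V_2, V_1) + 6 with the constant V_3 = -6.
V_5 = -3*V_3 - 2*V_2 + 4  [with V_3=-6, V_2=1]  = 20
Without intervention: V_3 = min(V_2, V_1) + 6  [with V_2=1, V_1=1]  = 7; V_5 = -3*V_3 - 2*V_2 + 4  [with V_3=7, V_2=1]  = -19.
Change = 20 − (-19) = 39.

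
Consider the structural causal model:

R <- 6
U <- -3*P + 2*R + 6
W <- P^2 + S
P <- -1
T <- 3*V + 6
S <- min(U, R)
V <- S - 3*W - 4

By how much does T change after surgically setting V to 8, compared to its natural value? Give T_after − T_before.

81

Intervening sets V = 8 and removes its equation (V <- S - 3*W - 4).
T = 3*V + 6  [with V=8]  = 30
Without intervention: U = -3*P + 2*R + 6  [with P=-1, R=6]  = 21; S = min(U, R)  [with U=21, R=6]  = 6; W = P^2 + S  [with P=-1, S=6]  = 7; V = S - 3*W - 4  [with S=6, W=7]  = -19; T = 3*V + 6  [with V=-19]  = -51.
Change = 30 − (-51) = 81.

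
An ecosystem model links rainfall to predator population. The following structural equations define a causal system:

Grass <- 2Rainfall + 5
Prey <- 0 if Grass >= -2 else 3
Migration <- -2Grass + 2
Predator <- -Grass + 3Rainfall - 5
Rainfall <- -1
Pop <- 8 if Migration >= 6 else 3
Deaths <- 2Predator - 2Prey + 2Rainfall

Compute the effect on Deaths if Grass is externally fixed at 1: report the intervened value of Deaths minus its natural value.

4

do(Grass=1) replaces the equation Grass <- 2Rainfall + 5 with the constant Grass = 1.
Prey = 0 if Grass >= -2 else 3  [with Grass=1]  = 0
Predator = -Grass + 3Rainfall - 5  [with Grass=1, Rainfall=-1]  = -9
Deaths = 2Predator - 2Prey + 2Rainfall  [with Predator=-9, Prey=0, Rainfall=-1]  = -20
Without intervention: Grass = 2Rainfall + 5  [with Rainfall=-1]  = 3; Prey = 0 if Grass >= -2 else 3  [with Grass=3]  = 0; Predator = -Grass + 3Rainfall - 5  [with Grass=3, Rainfall=-1]  = -11; Deaths = 2Predator - 2Prey + 2Rainfall  [with Predator=-11, Prey=0, Rainfall=-1]  = -24.
Change = -20 − (-24) = 4.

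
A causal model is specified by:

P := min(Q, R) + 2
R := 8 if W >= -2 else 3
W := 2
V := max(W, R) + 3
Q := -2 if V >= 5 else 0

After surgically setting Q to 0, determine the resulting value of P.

2

Intervening sets Q = 0 and removes its equation (Q := -2 if V >= 5 else 0).
R = 8 if W >= -2 else 3  [with W=2]  = 8
P = min(Q, R) + 2  [with Q=0, R=8]  = 2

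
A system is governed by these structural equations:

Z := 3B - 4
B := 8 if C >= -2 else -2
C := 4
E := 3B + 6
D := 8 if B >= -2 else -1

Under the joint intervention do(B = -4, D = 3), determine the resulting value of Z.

Under do(B = -4, D = 3), each intervened variable's structural equation is replaced by its fixed value.
Z = 3B - 4  [with B=-4]  = -16

-16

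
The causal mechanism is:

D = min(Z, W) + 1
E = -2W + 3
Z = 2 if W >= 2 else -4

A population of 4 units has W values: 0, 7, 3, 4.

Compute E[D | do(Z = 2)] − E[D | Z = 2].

Under do(Z=2), Z's equation is replaced by Z=2 for every unit. Per-unit D: 1, 3, 3, 3. Mean = 2.5.
Observing Z=2 restricts to units where Z's equation naturally yields 2: W ∈ {7, 3, 4}. In that subpopulation D = 3, 3, 3, mean 3.
Difference = 2.5 − 3 = -0.5.

-0.5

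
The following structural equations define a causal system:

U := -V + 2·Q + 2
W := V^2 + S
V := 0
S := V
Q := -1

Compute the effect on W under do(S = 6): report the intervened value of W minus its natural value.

6

Intervening sets S = 6 and removes its equation (S := V).
W = V^2 + S  [with V=0, S=6]  = 6
Without intervention: S = V  [with V=0]  = 0; W = V^2 + S  [with V=0, S=0]  = 0.
Change = 6 − 0 = 6.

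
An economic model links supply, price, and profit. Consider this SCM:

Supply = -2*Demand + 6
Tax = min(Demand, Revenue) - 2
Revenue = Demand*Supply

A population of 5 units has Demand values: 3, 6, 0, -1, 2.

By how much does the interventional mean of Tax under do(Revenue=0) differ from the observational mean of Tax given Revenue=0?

Under do(Revenue=0), Revenue's equation is replaced by Revenue=0 for every unit. Per-unit Tax: -2, -2, -2, -3, -2. Mean = -2.2.
Conditioning on Revenue=0 selects the 2 unit(s) with Demand ∈ {3, 0}. Their Tax values: -2, -2. Mean = -2.
Difference = -2.2 − (-2) = -0.2.

-0.2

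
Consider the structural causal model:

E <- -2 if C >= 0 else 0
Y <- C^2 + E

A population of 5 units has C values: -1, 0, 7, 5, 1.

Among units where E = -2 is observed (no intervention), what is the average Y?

16.75

E[Y|E=-2] averages over only the 4 units with E=-2 (C = 0, 7, 5, 1): Y = -2, 47, 23, -1, mean 16.75.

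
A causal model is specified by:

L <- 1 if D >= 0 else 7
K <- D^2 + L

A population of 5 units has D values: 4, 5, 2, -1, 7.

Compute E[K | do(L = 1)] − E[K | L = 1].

-4.5

Every unit gets L=1 under the intervention. K values become 17, 26, 5, 2, 50; E[K|do(L=1)] = 20.
E[K|L=1] averages over only the 4 units with L=1 (D = 4, 5, 2, 7): K = 17, 26, 5, 50, mean 24.5.
Difference = 20 − 24.5 = -4.5.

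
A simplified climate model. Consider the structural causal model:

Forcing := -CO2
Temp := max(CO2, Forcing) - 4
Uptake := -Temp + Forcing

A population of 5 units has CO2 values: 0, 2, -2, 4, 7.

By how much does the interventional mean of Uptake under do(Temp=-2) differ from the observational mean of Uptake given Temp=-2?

-2.2

The intervention sets Temp=-2 in all 5 units regardless of CO2. Recomputing Uptake per unit gives 2, 0, 4, -2, -5; average -0.2.
E[Uptake|Temp=-2] averages over only the 2 units with Temp=-2 (CO2 = 2, -2): Uptake = 0, 4, mean 2.
Difference = -0.2 − 2 = -2.2.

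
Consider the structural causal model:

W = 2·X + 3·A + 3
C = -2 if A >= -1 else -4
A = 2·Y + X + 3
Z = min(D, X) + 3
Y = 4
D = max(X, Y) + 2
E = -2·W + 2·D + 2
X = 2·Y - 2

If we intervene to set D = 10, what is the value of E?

-110

The intervention breaks the incoming arrows to D: D = max(X, Y) + 2 no longer applies, and D = 10.
X = 2·Y - 2  [with Y=4]  = 6
A = 2·Y + X + 3  [with Y=4, X=6]  = 17
W = 2·X + 3·A + 3  [with X=6, A=17]  = 66
E = -2·W + 2·D + 2  [with W=66, D=10]  = -110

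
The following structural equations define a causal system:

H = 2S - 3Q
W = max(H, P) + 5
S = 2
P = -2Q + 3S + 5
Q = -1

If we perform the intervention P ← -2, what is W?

12

do(P=-2) replaces the equation P = -2Q + 3S + 5 with the constant P = -2.
H = 2S - 3Q  [with S=2, Q=-1]  = 7
W = max(H, P) + 5  [with H=7, P=-2]  = 12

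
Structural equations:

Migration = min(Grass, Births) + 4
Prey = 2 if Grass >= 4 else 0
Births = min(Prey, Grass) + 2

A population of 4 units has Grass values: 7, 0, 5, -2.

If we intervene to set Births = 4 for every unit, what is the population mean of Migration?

do(Births=4) breaks Births's dependence on Grass. With Births=4 fixed, Migration across the units is 8, 4, 8, 2, mean 5.5.

5.5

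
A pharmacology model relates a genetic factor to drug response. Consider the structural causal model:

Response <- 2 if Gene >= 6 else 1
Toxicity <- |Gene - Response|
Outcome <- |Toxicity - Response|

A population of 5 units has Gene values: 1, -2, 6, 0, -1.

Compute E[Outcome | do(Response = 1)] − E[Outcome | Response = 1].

do(Response=1) breaks Response's dependence on Gene. With Response=1 fixed, Outcome across the units is 1, 2, 4, 0, 1, mean 1.6.
Observing Response=1 restricts to units where Response's equation naturally yields 1: Gene ∈ {1, -2, 0, -1}. In that subpopulation Outcome = 1, 2, 0, 1, mean 1.
Difference = 1.6 − 1 = 0.6.

0.6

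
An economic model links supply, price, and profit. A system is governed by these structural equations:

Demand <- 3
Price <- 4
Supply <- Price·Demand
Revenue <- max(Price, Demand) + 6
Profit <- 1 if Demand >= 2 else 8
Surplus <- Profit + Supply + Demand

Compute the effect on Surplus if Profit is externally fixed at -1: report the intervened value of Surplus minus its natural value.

The intervention breaks the incoming arrows to Profit: Profit <- 1 if Demand >= 2 else 8 no longer applies, and Profit = -1.
Supply = Price·Demand  [with Price=4, Demand=3]  = 12
Surplus = Profit + Supply + Demand  [with Profit=-1, Supply=12, Demand=3]  = 14
Without intervention: Supply = Price·Demand  [with Price=4, Demand=3]  = 12; Profit = 1 if Demand >= 2 else 8  [with Demand=3]  = 1; Surplus = Profit + Supply + Demand  [with Profit=1, Supply=12, Demand=3]  = 16.
Change = 14 − 16 = -2.

-2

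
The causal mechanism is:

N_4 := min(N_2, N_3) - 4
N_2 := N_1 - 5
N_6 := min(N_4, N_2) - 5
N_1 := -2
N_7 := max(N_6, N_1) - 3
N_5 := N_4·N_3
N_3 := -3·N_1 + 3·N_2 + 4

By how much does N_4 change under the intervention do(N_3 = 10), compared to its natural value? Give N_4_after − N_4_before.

The intervention breaks the incoming arrows to N_3: N_3 := -3·N_1 + 3·N_2 + 4 no longer applies, and N_3 = 10.
N_2 = N_1 - 5  [with N_1=-2]  = -7
N_4 = min(N_2, N_3) - 4  [with N_2=-7, N_3=10]  = -11
Without intervention: N_2 = N_1 - 5  [with N_1=-2]  = -7; N_3 = -3·N_1 + 3·N_2 + 4  [with N_1=-2, N_2=-7]  = -11; N_4 = min(N_2, N_3) - 4  [with N_2=-7, N_3=-11]  = -15.
Change = -11 − (-15) = 4.

4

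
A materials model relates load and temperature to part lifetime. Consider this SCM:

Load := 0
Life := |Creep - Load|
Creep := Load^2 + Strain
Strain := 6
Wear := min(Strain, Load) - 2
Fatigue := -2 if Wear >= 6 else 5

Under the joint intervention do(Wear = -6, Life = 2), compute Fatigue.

Setting Wear = -6, Life = 2 by intervention discards those variables' equations.
Fatigue = -2 if Wear >= 6 else 5  [with Wear=-6]  = 5

5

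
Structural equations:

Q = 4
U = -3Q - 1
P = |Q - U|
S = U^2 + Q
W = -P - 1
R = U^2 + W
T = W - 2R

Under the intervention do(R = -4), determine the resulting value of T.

Intervening sets R = -4 and removes its equation (R = U^2 + W).
U = -3Q - 1  [with Q=4]  = -13
P = |Q - U|  [with Q=4, U=-13]  = 17
W = -P - 1  [with P=17]  = -18
T = W - 2R  [with W=-18, R=-4]  = -10

-10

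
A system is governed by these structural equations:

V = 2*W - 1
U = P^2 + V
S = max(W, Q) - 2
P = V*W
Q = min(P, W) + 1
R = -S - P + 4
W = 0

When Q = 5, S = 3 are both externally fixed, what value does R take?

1

The joint intervention fixes Q = 5, S = 3, removing each variable's own equation.
V = 2*W - 1  [with W=0]  = -1
P = V*W  [with V=-1, W=0]  = 0
R = -S - P + 4  [with S=3, P=0]  = 1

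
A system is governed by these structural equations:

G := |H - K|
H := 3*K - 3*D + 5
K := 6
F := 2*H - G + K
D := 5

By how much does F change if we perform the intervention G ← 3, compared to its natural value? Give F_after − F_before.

-1

Intervening sets G = 3 and removes its equation (G := |H - K|).
H = 3*K - 3*D + 5  [with K=6, D=5]  = 8
F = 2*H - G + K  [with H=8, G=3, K=6]  = 19
Without intervention: H = 3*K - 3*D + 5  [with K=6, D=5]  = 8; G = |H - K|  [with H=8, K=6]  = 2; F = 2*H - G + K  [with H=8, G=2, K=6]  = 20.
Change = 19 − 20 = -1.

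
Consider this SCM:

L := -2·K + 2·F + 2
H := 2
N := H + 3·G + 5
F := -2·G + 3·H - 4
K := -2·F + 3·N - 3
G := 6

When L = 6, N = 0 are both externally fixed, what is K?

17

Under do(L = 6, N = 0), each intervened variable's structural equation is replaced by its fixed value.
F = -2·G + 3·H - 4  [with G=6, H=2]  = -10
K = -2·F + 3·N - 3  [with F=-10, N=0]  = 17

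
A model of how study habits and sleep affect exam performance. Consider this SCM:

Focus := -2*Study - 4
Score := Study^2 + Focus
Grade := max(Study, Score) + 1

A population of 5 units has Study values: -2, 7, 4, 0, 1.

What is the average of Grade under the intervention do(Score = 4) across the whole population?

5.6

Every unit gets Score=4 under the intervention. Grade values become 5, 8, 5, 5, 5; E[Grade|do(Score=4)] = 5.6.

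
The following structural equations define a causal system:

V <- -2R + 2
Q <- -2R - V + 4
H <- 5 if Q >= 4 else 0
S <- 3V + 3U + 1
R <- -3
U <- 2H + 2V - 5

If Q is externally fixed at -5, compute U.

11

do(Q=-5) replaces the equation Q <- -2R - V + 4 with the constant Q = -5.
V = -2R + 2  [with R=-3]  = 8
H = 5 if Q >= 4 else 0  [with Q=-5]  = 0
U = 2H + 2V - 5  [with H=0, V=8]  = 11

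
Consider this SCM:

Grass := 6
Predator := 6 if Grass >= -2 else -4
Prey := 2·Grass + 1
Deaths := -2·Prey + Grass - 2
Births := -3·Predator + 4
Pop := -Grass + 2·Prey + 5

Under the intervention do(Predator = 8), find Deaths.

do(Predator=8) replaces the equation Predator := 6 if Grass >= -2 else -4 with the constant Predator = 8.
Deaths is not downstream of the intervention, so its value is determined by the original equations.
Prey = 2·Grass + 1  [with Grass=6]  = 13
Deaths = -2·Prey + Grass - 2  [with Prey=13, Grass=6]  = -22

-22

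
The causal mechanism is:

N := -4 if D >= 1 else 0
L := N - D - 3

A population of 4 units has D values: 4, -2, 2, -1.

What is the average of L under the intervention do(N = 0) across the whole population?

The intervention sets N=0 in all 4 units regardless of D. Recomputing L per unit gives -7, -1, -5, -2; average -3.75.

-3.75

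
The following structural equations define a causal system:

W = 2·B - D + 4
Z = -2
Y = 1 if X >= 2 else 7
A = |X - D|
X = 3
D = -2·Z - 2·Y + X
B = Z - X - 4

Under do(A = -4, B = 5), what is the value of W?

9

Setting A = -4, B = 5 by intervention discards those variables' equations.
Y = 1 if X >= 2 else 7  [with X=3]  = 1
D = -2·Z - 2·Y + X  [with Z=-2, Y=1, X=3]  = 5
W = 2·B - D + 4  [with B=5, D=5]  = 9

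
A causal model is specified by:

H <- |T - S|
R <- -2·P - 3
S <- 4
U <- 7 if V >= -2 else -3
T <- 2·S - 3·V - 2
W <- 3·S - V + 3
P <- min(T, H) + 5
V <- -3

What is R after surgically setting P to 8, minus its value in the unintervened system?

16

Intervening sets P = 8 and removes its equation (P <- min(T, H) + 5).
R = -2·P - 3  [with P=8]  = -19
Without intervention: T = 2·S - 3·V - 2  [with S=4, V=-3]  = 15; H = |T - S|  [with T=15, S=4]  = 11; P = min(T, H) + 5  [with T=15, H=11]  = 16; R = -2·P - 3  [with P=16]  = -35.
Change = -19 − (-35) = 16.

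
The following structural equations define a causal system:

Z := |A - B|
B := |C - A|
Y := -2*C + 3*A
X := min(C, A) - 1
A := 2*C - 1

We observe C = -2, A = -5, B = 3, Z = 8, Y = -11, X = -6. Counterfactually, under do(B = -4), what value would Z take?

The intervention breaks the incoming arrows to B: B := |C - A| no longer applies, and B = -4.
A = 2*C - 1  [with C=-2]  = -5
Z = |A - B|  [with A=-5, B=-4]  = 1

1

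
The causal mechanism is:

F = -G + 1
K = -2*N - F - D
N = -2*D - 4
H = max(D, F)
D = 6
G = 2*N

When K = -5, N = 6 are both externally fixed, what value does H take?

6

The joint intervention fixes K = -5, N = 6, removing each variable's own equation.
G = 2*N  [with N=6]  = 12
F = -G + 1  [with G=12]  = -11
H = max(D, F)  [with D=6, F=-11]  = 6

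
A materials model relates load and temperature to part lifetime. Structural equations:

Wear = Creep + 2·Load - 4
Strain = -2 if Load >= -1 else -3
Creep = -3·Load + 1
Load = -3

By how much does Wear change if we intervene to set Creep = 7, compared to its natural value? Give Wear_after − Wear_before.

The intervention breaks the incoming arrows to Creep: Creep = -3·Load + 1 no longer applies, and Creep = 7.
Wear = Creep + 2·Load - 4  [with Creep=7, Load=-3]  = -3
Without intervention: Creep = -3·Load + 1  [with Load=-3]  = 10; Wear = Creep + 2·Load - 4  [with Creep=10, Load=-3]  = 0.
Change = -3 − 0 = -3.

-3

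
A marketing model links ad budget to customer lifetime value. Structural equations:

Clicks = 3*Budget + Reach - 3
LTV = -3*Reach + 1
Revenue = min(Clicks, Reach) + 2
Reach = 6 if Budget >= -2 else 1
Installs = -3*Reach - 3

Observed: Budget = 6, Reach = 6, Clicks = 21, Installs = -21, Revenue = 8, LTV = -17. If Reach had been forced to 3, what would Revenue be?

do(Reach=3) replaces the equation Reach = 6 if Budget >= -2 else 1 with the constant Reach = 3.
Clicks = 3*Budget + Reach - 3  [with Budget=6, Reach=3]  = 18
Revenue = min(Clicks, Reach) + 2  [with Clicks=18, Reach=3]  = 5

5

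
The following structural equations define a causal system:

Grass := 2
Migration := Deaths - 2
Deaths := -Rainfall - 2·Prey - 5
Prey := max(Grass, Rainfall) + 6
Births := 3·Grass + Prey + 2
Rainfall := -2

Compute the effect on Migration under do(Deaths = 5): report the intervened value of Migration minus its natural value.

The intervention breaks the incoming arrows to Deaths: Deaths := -Rainfall - 2·Prey - 5 no longer applies, and Deaths = 5.
Migration = Deaths - 2  [with Deaths=5]  = 3
Without intervention: Prey = max(Grass, Rainfall) + 6  [with Grass=2, Rainfall=-2]  = 8; Deaths = -Rainfall - 2·Prey - 5  [with Rainfall=-2, Prey=8]  = -19; Migration = Deaths - 2  [with Deaths=-19]  = -21.
Change = 3 − (-21) = 24.

24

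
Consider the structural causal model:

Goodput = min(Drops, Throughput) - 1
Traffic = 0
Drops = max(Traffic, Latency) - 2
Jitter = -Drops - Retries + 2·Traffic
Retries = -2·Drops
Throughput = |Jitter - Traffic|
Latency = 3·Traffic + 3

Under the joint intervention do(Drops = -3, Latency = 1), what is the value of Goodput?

-4

The joint intervention fixes Drops = -3, Latency = 1, removing each variable's own equation.
Retries = -2·Drops  [with Drops=-3]  = 6
Jitter = -Drops - Retries + 2·Traffic  [with Drops=-3, Retries=6, Traffic=0]  = -3
Throughput = |Jitter - Traffic|  [with Jitter=-3, Traffic=0]  = 3
Goodput = min(Drops, Throughput) - 1  [with Drops=-3, Throughput=3]  = -4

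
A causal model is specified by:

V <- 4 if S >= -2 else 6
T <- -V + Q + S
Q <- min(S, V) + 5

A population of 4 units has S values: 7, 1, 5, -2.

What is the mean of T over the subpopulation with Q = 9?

Conditioning on Q=9 selects the 2 unit(s) with S ∈ {7, 5}. Their T values: 12, 10. Mean = 11.

11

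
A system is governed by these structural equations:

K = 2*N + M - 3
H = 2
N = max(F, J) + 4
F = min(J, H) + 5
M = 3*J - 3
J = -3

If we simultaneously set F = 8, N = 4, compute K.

The joint intervention fixes F = 8, N = 4, removing each variable's own equation.
M = 3*J - 3  [with J=-3]  = -12
K = 2*N + M - 3  [with N=4, M=-12]  = -7

-7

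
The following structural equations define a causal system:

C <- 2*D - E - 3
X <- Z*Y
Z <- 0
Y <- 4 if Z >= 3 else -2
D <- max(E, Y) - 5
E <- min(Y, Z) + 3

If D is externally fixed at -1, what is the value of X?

The intervention breaks the incoming arrows to D: D <- max(E, Y) - 5 no longer applies, and D = -1.
Since X is not a descendant of the intervened variable, it is unaffected.
Y = 4 if Z >= 3 else -2  [with Z=0]  = -2
X = Z*Y  [with Z=0, Y=-2]  = 0

0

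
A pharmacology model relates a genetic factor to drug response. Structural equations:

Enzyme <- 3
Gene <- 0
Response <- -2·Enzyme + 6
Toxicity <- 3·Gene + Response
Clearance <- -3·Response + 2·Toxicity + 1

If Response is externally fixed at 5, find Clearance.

do(Response=5) replaces the equation Response <- -2·Enzyme + 6 with the constant Response = 5.
Toxicity = 3·Gene + Response  [with Gene=0, Response=5]  = 5
Clearance = -3·Response + 2·Toxicity + 1  [with Response=5, Toxicity=5]  = -4

-4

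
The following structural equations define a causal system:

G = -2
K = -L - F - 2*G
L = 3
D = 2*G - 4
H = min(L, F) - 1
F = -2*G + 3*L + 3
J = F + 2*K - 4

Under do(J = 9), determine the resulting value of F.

do(J=9) replaces the equation J = F + 2*K - 4 with the constant J = 9.
F is not downstream of the intervention, so its value is determined by the original equations.
F = -2*G + 3*L + 3  [with G=-2, L=3]  = 16

16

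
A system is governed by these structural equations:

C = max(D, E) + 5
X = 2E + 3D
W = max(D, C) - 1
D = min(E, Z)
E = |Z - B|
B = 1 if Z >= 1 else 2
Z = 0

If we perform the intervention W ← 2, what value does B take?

do(W=2) replaces the equation W = max(D, C) - 1 with the constant W = 2.
B is not downstream of the intervention, so its value is determined by the original equations.
B = 1 if Z >= 1 else 2  [with Z=0]  = 2

2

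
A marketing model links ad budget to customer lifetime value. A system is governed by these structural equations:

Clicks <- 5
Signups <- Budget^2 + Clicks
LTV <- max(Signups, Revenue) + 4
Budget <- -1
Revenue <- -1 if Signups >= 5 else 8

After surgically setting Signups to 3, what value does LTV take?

12

do(Signups=3) replaces the equation Signups <- Budget^2 + Clicks with the constant Signups = 3.
Revenue = -1 if Signups >= 5 else 8  [with Signups=3]  = 8
LTV = max(Signups, Revenue) + 4  [with Signups=3, Revenue=8]  = 12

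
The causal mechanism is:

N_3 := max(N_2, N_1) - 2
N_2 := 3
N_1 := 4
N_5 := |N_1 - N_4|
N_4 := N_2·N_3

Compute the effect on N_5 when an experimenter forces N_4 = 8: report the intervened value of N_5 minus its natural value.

2

Intervening sets N_4 = 8 and removes its equation (N_4 := N_2·N_3).
N_5 = |N_1 - N_4|  [with N_1=4, N_4=8]  = 4
Without intervention: N_3 = max(N_2, N_1) - 2  [with N_2=3, N_1=4]  = 2; N_4 = N_2·N_3  [with N_2=3, N_3=2]  = 6; N_5 = |N_1 - N_4|  [with N_1=4, N_4=6]  = 2.
Change = 4 − 2 = 2.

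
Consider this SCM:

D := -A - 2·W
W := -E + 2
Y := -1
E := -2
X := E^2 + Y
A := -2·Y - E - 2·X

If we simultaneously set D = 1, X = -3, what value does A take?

Under do(D = 1, X = -3), each intervened variable's structural equation is replaced by its fixed value.
A = -2·Y - E - 2·X  [with Y=-1, E=-2, X=-3]  = 10

10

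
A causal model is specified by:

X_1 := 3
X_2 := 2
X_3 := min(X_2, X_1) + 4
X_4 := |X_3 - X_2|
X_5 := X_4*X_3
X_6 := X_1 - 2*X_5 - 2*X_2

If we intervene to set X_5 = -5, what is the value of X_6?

The intervention breaks the incoming arrows to X_5: X_5 := X_4*X_3 no longer applies, and X_5 = -5.
X_6 = X_1 - 2*X_5 - 2*X_2  [with X_1=3, X_5=-5, X_2=2]  = 9

9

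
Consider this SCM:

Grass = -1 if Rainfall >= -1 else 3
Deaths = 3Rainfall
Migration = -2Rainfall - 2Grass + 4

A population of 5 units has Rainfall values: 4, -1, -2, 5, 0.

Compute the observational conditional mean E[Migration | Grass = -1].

2

E[Migration|Grass=-1] averages over only the 4 units with Grass=-1 (Rainfall = 4, -1, 5, 0): Migration = -2, 8, -4, 6, mean 2.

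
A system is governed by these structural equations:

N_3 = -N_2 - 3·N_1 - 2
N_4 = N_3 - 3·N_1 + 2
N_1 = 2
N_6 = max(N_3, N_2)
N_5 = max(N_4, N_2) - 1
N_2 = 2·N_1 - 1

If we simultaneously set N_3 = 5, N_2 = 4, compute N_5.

Setting N_3 = 5, N_2 = 4 by intervention discards those variables' equations.
N_4 = N_3 - 3·N_1 + 2  [with N_3=5, N_1=2]  = 1
N_5 = max(N_4, N_2) - 1  [with N_4=1, N_2=4]  = 3

3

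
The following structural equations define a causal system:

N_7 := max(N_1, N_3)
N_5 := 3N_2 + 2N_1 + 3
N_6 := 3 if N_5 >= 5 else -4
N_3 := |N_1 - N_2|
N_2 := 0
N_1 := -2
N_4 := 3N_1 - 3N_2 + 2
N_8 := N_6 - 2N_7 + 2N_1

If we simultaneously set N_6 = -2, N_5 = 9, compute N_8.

-10

Under do(N_6 = -2, N_5 = 9), each intervened variable's structural equation is replaced by its fixed value.
N_3 = |N_1 - N_2|  [with N_1=-2, N_2=0]  = 2
N_7 = max(N_1, N_3)  [with N_1=-2, N_3=2]  = 2
N_8 = N_6 - 2N_7 + 2N_1  [with N_6=-2, N_7=2, N_1=-2]  = -10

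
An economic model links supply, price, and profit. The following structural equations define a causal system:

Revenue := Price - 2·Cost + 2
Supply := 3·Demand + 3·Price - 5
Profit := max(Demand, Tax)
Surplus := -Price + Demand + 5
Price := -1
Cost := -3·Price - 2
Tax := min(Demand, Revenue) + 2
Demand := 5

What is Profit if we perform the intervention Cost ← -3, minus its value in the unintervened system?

2

The intervention breaks the incoming arrows to Cost: Cost := -3·Price - 2 no longer applies, and Cost = -3.
Revenue = Price - 2·Cost + 2  [with Price=-1, Cost=-3]  = 7
Tax = min(Demand, Revenue) + 2  [with Demand=5, Revenue=7]  = 7
Profit = max(Demand, Tax)  [with Demand=5, Tax=7]  = 7
Without intervention: Cost = -3·Price - 2  [with Price=-1]  = 1; Revenue = Price - 2·Cost + 2  [with Price=-1, Cost=1]  = -1; Tax = min(Demand, Revenue) + 2  [with Demand=5, Revenue=-1]  = 1; Profit = max(Demand, Tax)  [with Demand=5, Tax=1]  = 5.
Change = 7 − 5 = 2.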